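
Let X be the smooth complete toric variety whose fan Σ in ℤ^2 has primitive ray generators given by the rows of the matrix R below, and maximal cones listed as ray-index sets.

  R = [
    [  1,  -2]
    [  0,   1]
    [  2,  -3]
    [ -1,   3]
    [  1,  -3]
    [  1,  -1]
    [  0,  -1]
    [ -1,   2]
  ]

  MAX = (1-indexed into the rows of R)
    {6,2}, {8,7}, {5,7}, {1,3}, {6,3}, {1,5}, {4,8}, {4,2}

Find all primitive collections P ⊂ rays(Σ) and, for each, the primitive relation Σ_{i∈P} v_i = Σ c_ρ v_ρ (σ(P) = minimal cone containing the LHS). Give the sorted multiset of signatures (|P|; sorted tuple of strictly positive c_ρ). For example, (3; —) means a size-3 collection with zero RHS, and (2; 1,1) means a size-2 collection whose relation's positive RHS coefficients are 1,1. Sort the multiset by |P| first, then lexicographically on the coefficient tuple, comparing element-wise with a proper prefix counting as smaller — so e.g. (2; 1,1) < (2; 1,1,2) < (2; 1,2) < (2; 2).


Primitive collections (20):

  • {1,8}:  v_{1} + v_{8} = 0 ; sig = (2; —)
  • {2,7}:  v_{2} + v_{7} = 0 ; sig = (2; —)
  • {4,5}:  v_{4} + v_{5} = 0 ; sig = (2; —)
  • {1,2}:  v_{1} + v_{2} = v_{6} ; sig = (2; 1)
  • {1,4}:  v_{1} + v_{4} = v_{2} ; sig = (2; 1)
  • {1,6}:  v_{1} + v_{6} = v_{3} ; sig = (2; 1)
  • {1,7}:  v_{1} + v_{7} = v_{5} ; sig = (2; 1)
  • {2,5}:  v_{2} + v_{5} = v_{1} ; sig = (2; 1)
  • {2,8}:  v_{2} + v_{8} = v_{4} ; sig = (2; 1)
  • {3,8}:  v_{3} + v_{8} = v_{6} ; sig = (2; 1)
  • {4,7}:  v_{4} + v_{7} = v_{8} ; sig = (2; 1)
  • {5,8}:  v_{5} + v_{8} = v_{7} ; sig = (2; 1)
  • {6,7}:  v_{6} + v_{7} = v_{1} ; sig = (2; 1)
  • {6,8}:  v_{6} + v_{8} = v_{2} ; sig = (2; 1)
  • {3,4}:  v_{3} + v_{4} = v_{2} + v_{6} ; sig = (2; 1,1)
  • {2,3}:  v_{2} + v_{3} = 2·v_{6} ; sig = (2; 2)
  • {3,7}:  v_{3} + v_{7} = 2·v_{1} ; sig = (2; 2)
  • {4,6}:  v_{4} + v_{6} = 2·v_{2} ; sig = (2; 2)
  • {5,6}:  v_{5} + v_{6} = 2·v_{1} ; sig = (2; 2)
  • {3,5}:  v_{3} + v_{5} = 3·v_{1} ; sig = (2; 3)

Hence PRS(X_Σ) =
{ (2; —) ×3,  (2; 1) ×11,  (2; 1,1),  (2; 2) ×4,  (2; 3) }


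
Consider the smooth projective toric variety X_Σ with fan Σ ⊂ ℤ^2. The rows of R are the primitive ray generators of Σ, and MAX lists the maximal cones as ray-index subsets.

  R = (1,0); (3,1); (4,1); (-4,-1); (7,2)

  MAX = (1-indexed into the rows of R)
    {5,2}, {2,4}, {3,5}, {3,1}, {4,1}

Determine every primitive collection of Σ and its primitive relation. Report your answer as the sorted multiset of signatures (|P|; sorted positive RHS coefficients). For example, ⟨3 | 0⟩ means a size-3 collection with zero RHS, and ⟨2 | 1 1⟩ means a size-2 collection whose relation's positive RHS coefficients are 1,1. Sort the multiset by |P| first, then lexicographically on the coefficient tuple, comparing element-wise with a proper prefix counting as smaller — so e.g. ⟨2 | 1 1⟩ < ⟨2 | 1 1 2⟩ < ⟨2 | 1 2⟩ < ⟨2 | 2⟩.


5 minimal non-faces of Δ(Σ) (on 5 rays):

  • {3,4}:  v_{3} + v_{4} = 0  so sig = ⟨2 | 0⟩
  • {1,2}:  v_{1} + v_{2} = v_{3}  so sig = ⟨2 | 1⟩
  • {2,3}:  v_{2} + v_{3} = v_{5}  so sig = ⟨2 | 1⟩
  • {4,5}:  v_{4} + v_{5} = v_{2}  so sig = ⟨2 | 1⟩
  • {1,5}:  v_{1} + v_{5} = 2·v_{3}  so sig = ⟨2 | 2⟩

Signatures (|P|; sorted positive RHS coefficients), sorted:
    ⟨2 | 0⟩
    ⟨2 | 1⟩
    ⟨2 | 1⟩
    ⟨2 | 1⟩
    ⟨2 | 2⟩


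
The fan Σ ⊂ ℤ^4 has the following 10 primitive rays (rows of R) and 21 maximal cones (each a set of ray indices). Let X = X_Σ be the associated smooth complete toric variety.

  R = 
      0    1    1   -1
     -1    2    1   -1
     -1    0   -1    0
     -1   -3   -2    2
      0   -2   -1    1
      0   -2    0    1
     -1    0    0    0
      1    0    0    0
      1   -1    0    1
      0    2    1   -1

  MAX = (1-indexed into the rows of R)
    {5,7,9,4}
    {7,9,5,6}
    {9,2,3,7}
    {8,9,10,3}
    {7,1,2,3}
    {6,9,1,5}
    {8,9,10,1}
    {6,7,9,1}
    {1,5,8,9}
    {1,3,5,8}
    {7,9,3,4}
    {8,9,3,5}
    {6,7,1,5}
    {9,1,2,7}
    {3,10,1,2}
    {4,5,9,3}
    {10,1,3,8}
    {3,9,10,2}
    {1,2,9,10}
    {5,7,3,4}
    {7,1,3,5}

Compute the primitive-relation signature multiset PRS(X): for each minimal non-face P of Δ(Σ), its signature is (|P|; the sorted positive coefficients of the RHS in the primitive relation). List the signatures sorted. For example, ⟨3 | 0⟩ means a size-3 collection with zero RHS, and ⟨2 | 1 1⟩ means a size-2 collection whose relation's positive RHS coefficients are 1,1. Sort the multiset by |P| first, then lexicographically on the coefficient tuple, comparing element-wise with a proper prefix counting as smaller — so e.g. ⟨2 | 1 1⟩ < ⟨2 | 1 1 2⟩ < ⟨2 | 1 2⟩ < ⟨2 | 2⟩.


Primitive collections (17):

  • {5,10}:  v_{5} + v_{10} = 0  ⟹  sig = ⟨2 | 0⟩
  • {7,8}:  v_{7} + v_{8} = 0  ⟹  sig = ⟨2 | 0⟩
  • {2,5}:  v_{2} + v_{5} = v_{7}  ⟹  sig = ⟨2 | 1⟩
  • {2,8}:  v_{2} + v_{8} = v_{10}  ⟹  sig = ⟨2 | 1⟩
  • {7,10}:  v_{7} + v_{10} = v_{2}  ⟹  sig = ⟨2 | 1⟩
  • {1,4}:  v_{1} + v_{4} = v_{5} + v_{7}  ⟹  sig = ⟨2 | 1 1⟩
  • {3,6}:  v_{3} + v_{6} = v_{5} + v_{7}  ⟹  sig = ⟨2 | 1 1⟩
  • {4,8}:  v_{4} + v_{8} = v_{3} + v_{5} + v_{9}  ⟹  sig = ⟨2 | 1 1 1⟩
  • {4,10}:  v_{4} + v_{10} = v_{3} + v_{7} + v_{9}  ⟹  sig = ⟨2 | 1 1 1⟩
  • {6,8}:  v_{6} + v_{8} = v_{1} + v_{5} + v_{9}  ⟹  sig = ⟨2 | 1 1 1⟩
  • {6,10}:  v_{6} + v_{10} = v_{1} + v_{7} + v_{9}  ⟹  sig = ⟨2 | 1 1 1⟩
  • {2,4}:  v_{2} + v_{4} = v_{3} + 2·v_{7} + v_{9}  ⟹  sig = ⟨2 | 1 1 2⟩
  • {2,6}:  v_{2} + v_{6} = v_{1} + 2·v_{7} + v_{9}  ⟹  sig = ⟨2 | 1 1 2⟩
  • {4,6}:  v_{4} + v_{6} = 2·v_{5} + 2·v_{7} + v_{9}  ⟹  sig = ⟨2 | 1 2 2⟩
  • {1,3,9}:  v_{1} + v_{3} + v_{9} = 0  ⟹  sig = ⟨3 | 0⟩
  • {1,5,7,9}:  v_{1} + v_{5} + v_{7} + v_{9} = v_{6}  ⟹  sig = ⟨4 | 1⟩
  • {3,5,7,9}:  v_{3} + v_{5} + v_{7} + v_{9} = v_{4}  ⟹  sig = ⟨4 | 1⟩

Hence PRS(X_Σ) =
[⟨2 | 0⟩, ⟨2 | 0⟩, ⟨2 | 1⟩, ⟨2 | 1⟩, ⟨2 | 1⟩, ⟨2 | 1 1⟩, ⟨2 | 1 1⟩, ⟨2 | 1 1 1⟩, ⟨2 | 1 1 1⟩, ⟨2 | 1 1 1⟩, ⟨2 | 1 1 1⟩, ⟨2 | 1 1 2⟩, ⟨2 | 1 1 2⟩, ⟨2 | 1 2 2⟩, ⟨3 | 0⟩, ⟨4 | 1⟩, ⟨4 | 1⟩]


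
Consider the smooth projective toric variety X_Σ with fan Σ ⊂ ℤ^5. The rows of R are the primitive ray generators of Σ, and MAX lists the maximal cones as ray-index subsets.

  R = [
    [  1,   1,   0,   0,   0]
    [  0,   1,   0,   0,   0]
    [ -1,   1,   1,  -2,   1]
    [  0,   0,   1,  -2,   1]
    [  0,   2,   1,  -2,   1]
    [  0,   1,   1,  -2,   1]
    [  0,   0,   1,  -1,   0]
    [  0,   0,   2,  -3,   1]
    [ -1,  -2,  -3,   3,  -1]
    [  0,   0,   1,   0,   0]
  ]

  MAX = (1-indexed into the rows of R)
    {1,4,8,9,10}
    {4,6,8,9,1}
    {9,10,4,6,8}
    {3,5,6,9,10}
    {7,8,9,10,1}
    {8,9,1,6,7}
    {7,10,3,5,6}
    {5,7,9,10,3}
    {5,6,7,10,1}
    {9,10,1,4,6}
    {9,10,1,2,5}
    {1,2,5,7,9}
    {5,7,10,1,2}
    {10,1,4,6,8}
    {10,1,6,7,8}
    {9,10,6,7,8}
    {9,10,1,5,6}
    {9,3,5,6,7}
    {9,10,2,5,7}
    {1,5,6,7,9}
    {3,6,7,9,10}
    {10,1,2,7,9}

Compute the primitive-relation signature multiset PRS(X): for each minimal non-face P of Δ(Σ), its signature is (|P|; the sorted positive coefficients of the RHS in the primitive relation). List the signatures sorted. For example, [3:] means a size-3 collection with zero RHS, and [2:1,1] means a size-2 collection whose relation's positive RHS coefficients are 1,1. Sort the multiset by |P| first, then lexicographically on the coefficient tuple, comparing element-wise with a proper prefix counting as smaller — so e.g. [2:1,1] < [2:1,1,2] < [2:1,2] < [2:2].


Δ(Σ) — 10 vertices, 14 min non-faces:

  • {1,3}:  v_{1} + v_{3} = v_{5}  so sig = [2:1]
  • {2,4}:  v_{2} + v_{4} = v_{6}  so sig = [2:1]
  • {2,6}:  v_{2} + v_{6} = v_{5}  so sig = [2:1]
  • {4,7}:  v_{4} + v_{7} = v_{8}  so sig = [2:1]
  • {2,8}:  v_{2} + v_{8} = v_{6} + v_{7}  so sig = [2:1,1]
  • {2,3}:  v_{2} + v_{3} = 2·v_{5} + v_{7} + v_{9} + v_{10}  so sig = [2:1,1,1,2]
  • {3,4}:  v_{3} + v_{4} = 3·v_{6} + v_{7} + v_{9} + v_{10}  so sig = [2:1,1,1,3]
  • {3,8}:  v_{3} + v_{8} = 3·v_{6} + 2·v_{7} + v_{9} + v_{10}  so sig = [2:1,1,2,3]
  • {5,8}:  v_{5} + v_{8} = 2·v_{6} + v_{7}  so sig = [2:1,2]
  • {4,5}:  v_{4} + v_{5} = 2·v_{6}  so sig = [2:2]
  • {1,6,7,9,10}:  v_{1} + v_{6} + v_{7} + v_{9} + v_{10} = 0  so sig = [5:]
  • {1,5,7,9,10}:  v_{1} + v_{5} + v_{7} + v_{9} + v_{10} = v_{2}  so sig = [5:1]
  • {1,6,8,9,10}:  v_{1} + v_{6} + v_{8} + v_{9} + v_{10} = v_{4}  so sig = [5:1]
  • {5,6,7,9,10}:  v_{5} + v_{6} + v_{7} + v_{9} + v_{10} = v_{3}  so sig = [5:1]

Signatures (|P|; sorted positive RHS coefficients), sorted:
    [2:1]
    [2:1]
    [2:1]
    [2:1]
    [2:1,1]
    [2:1,1,1,2]
    [2:1,1,1,3]
    [2:1,1,2,3]
    [2:1,2]
    [2:2]
    [5:]
    [5:1]
    [5:1]
    [5:1]


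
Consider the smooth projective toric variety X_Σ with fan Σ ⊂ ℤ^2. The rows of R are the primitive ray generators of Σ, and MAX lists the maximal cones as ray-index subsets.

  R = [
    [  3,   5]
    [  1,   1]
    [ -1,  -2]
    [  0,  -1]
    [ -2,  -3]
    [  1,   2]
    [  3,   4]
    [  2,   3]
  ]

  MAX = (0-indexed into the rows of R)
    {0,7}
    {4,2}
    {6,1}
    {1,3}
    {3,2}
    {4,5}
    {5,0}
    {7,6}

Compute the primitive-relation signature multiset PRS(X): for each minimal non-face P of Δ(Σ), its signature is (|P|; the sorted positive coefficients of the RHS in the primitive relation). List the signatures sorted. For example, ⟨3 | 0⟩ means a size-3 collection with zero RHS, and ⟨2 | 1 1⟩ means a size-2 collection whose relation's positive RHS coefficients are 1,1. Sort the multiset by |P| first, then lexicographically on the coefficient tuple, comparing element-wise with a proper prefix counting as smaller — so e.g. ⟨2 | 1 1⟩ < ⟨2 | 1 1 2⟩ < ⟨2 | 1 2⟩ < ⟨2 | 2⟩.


|primitive collections| = 20. Relations:

  P = {2,5}:  v_{2} + v_{5} = 0  ⇒ sig = ⟨2 | 0⟩
  P = {4,7}:  v_{4} + v_{7} = 0  ⇒ sig = ⟨2 | 0⟩
  P = {0,2}:  v_{0} + v_{2} = v_{7}  ⇒ sig = ⟨2 | 1⟩
  P = {0,3}:  v_{0} + v_{3} = v_{6}  ⇒ sig = ⟨2 | 1⟩
  P = {0,4}:  v_{0} + v_{4} = v_{5}  ⇒ sig = ⟨2 | 1⟩
  P = {1,2}:  v_{1} + v_{2} = v_{3}  ⇒ sig = ⟨2 | 1⟩
  P = {1,4}:  v_{1} + v_{4} = v_{2}  ⇒ sig = ⟨2 | 1⟩
  P = {1,5}:  v_{1} + v_{5} = v_{7}  ⇒ sig = ⟨2 | 1⟩
  P = {1,7}:  v_{1} + v_{7} = v_{6}  ⇒ sig = ⟨2 | 1⟩
  P = {2,7}:  v_{2} + v_{7} = v_{1}  ⇒ sig = ⟨2 | 1⟩
  P = {3,5}:  v_{3} + v_{5} = v_{1}  ⇒ sig = ⟨2 | 1⟩
  P = {4,6}:  v_{4} + v_{6} = v_{1}  ⇒ sig = ⟨2 | 1⟩
  P = {5,7}:  v_{5} + v_{7} = v_{0}  ⇒ sig = ⟨2 | 1⟩
  P = {0,1}:  v_{0} + v_{1} = 2·v_{7}  ⇒ sig = ⟨2 | 2⟩
  P = {2,6}:  v_{2} + v_{6} = 2·v_{1}  ⇒ sig = ⟨2 | 2⟩
  P = {3,4}:  v_{3} + v_{4} = 2·v_{2}  ⇒ sig = ⟨2 | 2⟩
  P = {3,7}:  v_{3} + v_{7} = 2·v_{1}  ⇒ sig = ⟨2 | 2⟩
  P = {5,6}:  v_{5} + v_{6} = 2·v_{7}  ⇒ sig = ⟨2 | 2⟩
  P = {0,6}:  v_{0} + v_{6} = 3·v_{7}  ⇒ sig = ⟨2 | 3⟩
  P = {3,6}:  v_{3} + v_{6} = 3·v_{1}  ⇒ sig = ⟨2 | 3⟩

Sorted signature multiset PRS(X):
{ ⟨2 | 0⟩ ×2,  ⟨2 | 1⟩ ×11,  ⟨2 | 2⟩ ×5,  ⟨2 | 3⟩ ×2 }


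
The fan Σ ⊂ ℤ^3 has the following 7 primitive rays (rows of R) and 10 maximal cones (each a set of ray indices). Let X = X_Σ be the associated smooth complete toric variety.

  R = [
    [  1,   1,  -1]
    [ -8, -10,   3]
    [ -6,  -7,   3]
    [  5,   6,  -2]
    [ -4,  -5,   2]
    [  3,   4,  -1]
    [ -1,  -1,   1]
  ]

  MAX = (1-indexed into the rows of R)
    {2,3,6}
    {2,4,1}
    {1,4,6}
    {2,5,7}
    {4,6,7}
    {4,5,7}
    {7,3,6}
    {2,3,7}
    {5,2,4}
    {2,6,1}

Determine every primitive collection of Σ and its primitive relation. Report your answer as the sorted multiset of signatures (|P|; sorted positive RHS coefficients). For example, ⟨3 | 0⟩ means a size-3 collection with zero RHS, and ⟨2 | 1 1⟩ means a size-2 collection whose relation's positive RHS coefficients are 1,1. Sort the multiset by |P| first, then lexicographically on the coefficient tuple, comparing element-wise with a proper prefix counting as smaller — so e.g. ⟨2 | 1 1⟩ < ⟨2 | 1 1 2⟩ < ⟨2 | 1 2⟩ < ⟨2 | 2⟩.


The 9 primitive collections of Σ (r=7, n=3):

  P = {1,7}:  v_{1} + v_{7} = 0  ⟹  sig = ⟨2 | 0⟩
  P = {3,4}:  v_{3} + v_{4} = v_{7}  ⟹  sig = ⟨2 | 1⟩
  P = {5,6}:  v_{5} + v_{6} = v_{7}  ⟹  sig = ⟨2 | 1⟩
  P = {1,3}:  v_{1} + v_{3} = v_{2} + v_{6}  ⟹  sig = ⟨2 | 1 1⟩
  P = {1,5}:  v_{1} + v_{5} = v_{2} + v_{4}  ⟹  sig = ⟨2 | 1 1⟩
  P = {3,5}:  v_{3} + v_{5} = v_{2} + 2·v_{7}  ⟹  sig = ⟨2 | 1 2⟩
  P = {2,4,6}:  v_{2} + v_{4} + v_{6} = 0  ⟹  sig = ⟨3 | 0⟩
  P = {2,4,7}:  v_{2} + v_{4} + v_{7} = v_{5}  ⟹  sig = ⟨3 | 1⟩
  P = {2,6,7}:  v_{2} + v_{6} + v_{7} = v_{3}  ⟹  sig = ⟨3 | 1⟩

so the primitive-relation signature multiset is
    |P|=2: 6 collections, coeffs (), (1), (1), (1,1), (1,1), (1,2)
    |P|=3: 3 collections, coeffs (), (1), (1)


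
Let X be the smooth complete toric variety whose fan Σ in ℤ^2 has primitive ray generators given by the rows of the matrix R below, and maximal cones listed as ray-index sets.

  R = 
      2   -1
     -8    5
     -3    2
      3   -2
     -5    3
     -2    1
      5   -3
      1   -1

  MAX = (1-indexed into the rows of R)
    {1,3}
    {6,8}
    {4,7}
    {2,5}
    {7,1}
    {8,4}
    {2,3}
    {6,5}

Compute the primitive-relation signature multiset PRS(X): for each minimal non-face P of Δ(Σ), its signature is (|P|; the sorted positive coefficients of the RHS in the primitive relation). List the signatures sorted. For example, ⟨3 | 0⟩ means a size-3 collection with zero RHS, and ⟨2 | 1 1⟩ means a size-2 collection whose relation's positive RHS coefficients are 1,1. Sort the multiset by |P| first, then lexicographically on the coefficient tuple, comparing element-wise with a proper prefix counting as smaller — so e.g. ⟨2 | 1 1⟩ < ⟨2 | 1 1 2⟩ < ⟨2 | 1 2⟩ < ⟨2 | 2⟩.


Δ(Σ) — 8 vertices, 20 min non-faces:

  • {1,6}:  v_{1} + v_{6} = 0  so sig = ⟨2 | 0⟩
  • {3,4}:  v_{3} + v_{4} = 0  so sig = ⟨2 | 0⟩
  • {5,7}:  v_{5} + v_{7} = 0  so sig = ⟨2 | 0⟩
  • {1,4}:  v_{1} + v_{4} = v_{7}  so sig = ⟨2 | 1⟩
  • {1,5}:  v_{1} + v_{5} = v_{3}  so sig = ⟨2 | 1⟩
  • {1,8}:  v_{1} + v_{8} = v_{4}  so sig = ⟨2 | 1⟩
  • {2,4}:  v_{2} + v_{4} = v_{5}  so sig = ⟨2 | 1⟩
  • {2,7}:  v_{2} + v_{7} = v_{3}  so sig = ⟨2 | 1⟩
  • {3,5}:  v_{3} + v_{5} = v_{2}  so sig = ⟨2 | 1⟩
  • {3,6}:  v_{3} + v_{6} = v_{5}  so sig = ⟨2 | 1⟩
  • {3,7}:  v_{3} + v_{7} = v_{1}  so sig = ⟨2 | 1⟩
  • {3,8}:  v_{3} + v_{8} = v_{6}  so sig = ⟨2 | 1⟩
  • {4,5}:  v_{4} + v_{5} = v_{6}  so sig = ⟨2 | 1⟩
  • {4,6}:  v_{4} + v_{6} = v_{8}  so sig = ⟨2 | 1⟩
  • {6,7}:  v_{6} + v_{7} = v_{4}  so sig = ⟨2 | 1⟩
  • {2,8}:  v_{2} + v_{8} = v_{5} + v_{6}  so sig = ⟨2 | 1 1⟩
  • {1,2}:  v_{1} + v_{2} = 2·v_{3}  so sig = ⟨2 | 2⟩
  • {2,6}:  v_{2} + v_{6} = 2·v_{5}  so sig = ⟨2 | 2⟩
  • {5,8}:  v_{5} + v_{8} = 2·v_{6}  so sig = ⟨2 | 2⟩
  • {7,8}:  v_{7} + v_{8} = 2·v_{4}  so sig = ⟨2 | 2⟩

Hence PRS(X_Σ) =
    |P|=2: 20 collections, coeffs (), (), (), (1), (1), (1), (1), (1), (1), (1), (1), (1), (1), (1), (1), (1,1), (2), (2), (2), (2)


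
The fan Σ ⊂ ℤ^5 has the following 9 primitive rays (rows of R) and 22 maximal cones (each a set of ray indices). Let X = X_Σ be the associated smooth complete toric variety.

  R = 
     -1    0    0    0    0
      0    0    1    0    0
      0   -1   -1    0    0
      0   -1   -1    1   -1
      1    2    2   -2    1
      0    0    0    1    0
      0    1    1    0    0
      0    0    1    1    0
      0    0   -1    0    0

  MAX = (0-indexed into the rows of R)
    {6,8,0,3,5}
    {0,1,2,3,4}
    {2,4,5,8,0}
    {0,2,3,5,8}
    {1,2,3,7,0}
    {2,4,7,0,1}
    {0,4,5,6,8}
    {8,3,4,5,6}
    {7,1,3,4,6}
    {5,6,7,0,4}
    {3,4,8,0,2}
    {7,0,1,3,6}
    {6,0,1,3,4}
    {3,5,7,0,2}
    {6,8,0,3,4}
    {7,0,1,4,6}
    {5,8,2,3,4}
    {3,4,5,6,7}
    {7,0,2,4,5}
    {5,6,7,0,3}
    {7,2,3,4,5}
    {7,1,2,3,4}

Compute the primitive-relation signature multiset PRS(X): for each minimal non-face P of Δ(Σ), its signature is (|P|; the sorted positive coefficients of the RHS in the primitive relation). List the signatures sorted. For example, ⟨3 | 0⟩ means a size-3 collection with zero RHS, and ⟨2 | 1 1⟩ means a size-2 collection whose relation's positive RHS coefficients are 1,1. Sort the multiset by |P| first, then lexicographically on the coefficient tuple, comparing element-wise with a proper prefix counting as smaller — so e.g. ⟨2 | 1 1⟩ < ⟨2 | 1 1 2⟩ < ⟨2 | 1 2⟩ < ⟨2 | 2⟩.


Minimal non-faces — 6 found among 9 rays, 22 max cones:

  P={1,8}:  v_{1} + v_{8} = 0  ⟹  sig = ⟨2 | 0⟩
  P={2,6}:  v_{2} + v_{6} = 0  ⟹  sig = ⟨2 | 0⟩
  P={1,5}:  v_{1} + v_{5} = v_{7}  ⟹  sig = ⟨2 | 1⟩
  P={7,8}:  v_{7} + v_{8} = v_{5}  ⟹  sig = ⟨2 | 1⟩
  P={0,3,4,5}:  v_{0} + v_{3} + v_{4} + v_{5} = v_{6}  ⟹  sig = ⟨4 | 1⟩
  P={0,3,4,7}:  v_{0} + v_{3} + v_{4} + v_{7} = v_{1} + v_{6}  ⟹  sig = ⟨4 | 1 1⟩

Hence PRS(X_Σ) =
    ⟨2 | 0⟩
    ⟨2 | 0⟩
    ⟨2 | 1⟩
    ⟨2 | 1⟩
    ⟨4 | 1⟩
    ⟨4 | 1 1⟩


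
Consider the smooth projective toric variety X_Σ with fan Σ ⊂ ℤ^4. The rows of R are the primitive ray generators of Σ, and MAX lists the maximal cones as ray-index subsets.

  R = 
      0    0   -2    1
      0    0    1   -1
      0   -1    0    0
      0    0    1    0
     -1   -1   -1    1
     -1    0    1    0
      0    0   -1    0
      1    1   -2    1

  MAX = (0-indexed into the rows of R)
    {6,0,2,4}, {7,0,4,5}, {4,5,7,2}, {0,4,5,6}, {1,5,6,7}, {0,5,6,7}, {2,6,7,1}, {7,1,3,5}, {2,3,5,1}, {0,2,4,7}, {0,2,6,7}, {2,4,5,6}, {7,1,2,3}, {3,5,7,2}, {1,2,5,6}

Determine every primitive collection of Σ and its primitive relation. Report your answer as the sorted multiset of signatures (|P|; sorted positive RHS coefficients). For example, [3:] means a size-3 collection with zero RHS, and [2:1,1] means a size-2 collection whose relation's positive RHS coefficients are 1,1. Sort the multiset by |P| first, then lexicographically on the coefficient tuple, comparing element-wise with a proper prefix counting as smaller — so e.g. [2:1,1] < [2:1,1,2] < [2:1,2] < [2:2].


9 collections generate NE(X_Σ); each relation:

  P = {3,6}:  v_{3} + v_{6} = 0  →  sig = [2:]
  P = {0,1}:  v_{0} + v_{1} = v_{6}  →  sig = [2:1]
  P = {0,3}:  v_{0} + v_{3} = v_{2} + v_{5} + v_{7}  →  sig = [2:1,1,1]
  P = {1,4}:  v_{1} + v_{4} = v_{2} + v_{5} + v_{6}  →  sig = [2:1,1,1]
  P = {3,4}:  v_{3} + v_{4} = 2·v_{2} + 2·v_{5} + v_{7}  →  sig = [2:1,2,2]
  P = {0,2,5}:  v_{0} + v_{2} + v_{5} = v_{4}  →  sig = [3:1]
  P = {4,6,7}:  v_{4} + v_{6} + v_{7} = 2·v_{0}  →  sig = [3:2]
  P = {1,2,5,7}:  v_{1} + v_{2} + v_{5} + v_{7} = 0  →  sig = [4:]
  P = {2,5,6,7}:  v_{2} + v_{5} + v_{6} + v_{7} = v_{0}  →  sig = [4:1]

so the primitive-relation signature multiset is
[[2:], [2:1], [2:1,1,1], [2:1,1,1], [2:1,2,2], [3:1], [3:2], [4:], [4:1]]


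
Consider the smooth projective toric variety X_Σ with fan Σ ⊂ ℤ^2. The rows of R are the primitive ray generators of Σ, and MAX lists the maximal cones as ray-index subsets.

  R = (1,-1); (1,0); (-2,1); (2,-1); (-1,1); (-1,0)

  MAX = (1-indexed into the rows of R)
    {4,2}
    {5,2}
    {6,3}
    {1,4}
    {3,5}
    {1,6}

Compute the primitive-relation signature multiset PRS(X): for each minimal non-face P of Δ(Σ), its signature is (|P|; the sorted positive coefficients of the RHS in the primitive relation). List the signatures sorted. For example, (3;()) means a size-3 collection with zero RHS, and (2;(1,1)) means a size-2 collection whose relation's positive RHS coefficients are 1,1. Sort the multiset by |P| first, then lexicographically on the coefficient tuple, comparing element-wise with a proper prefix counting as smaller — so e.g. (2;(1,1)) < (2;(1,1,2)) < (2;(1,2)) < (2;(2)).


The 9 primitive collections of Σ (r=6, n=2):

  {1,5}:  v_{1} + v_{5} = 0  ⇒ sig = (2;())
  {2,6}:  v_{2} + v_{6} = 0  ⇒ sig = (2;())
  {3,4}:  v_{3} + v_{4} = 0  ⇒ sig = (2;())
  {1,2}:  v_{1} + v_{2} = v_{4}  ⇒ sig = (2;(1))
  {1,3}:  v_{1} + v_{3} = v_{6}  ⇒ sig = (2;(1))
  {2,3}:  v_{2} + v_{3} = v_{5}  ⇒ sig = (2;(1))
  {4,5}:  v_{4} + v_{5} = v_{2}  ⇒ sig = (2;(1))
  {4,6}:  v_{4} + v_{6} = v_{1}  ⇒ sig = (2;(1))
  {5,6}:  v_{5} + v_{6} = v_{3}  ⇒ sig = (2;(1))

so the primitive-relation signature multiset is
    (2;())
    (2;())
    (2;())
    (2;(1))
    (2;(1))
    (2;(1))
    (2;(1))
    (2;(1))
    (2;(1))


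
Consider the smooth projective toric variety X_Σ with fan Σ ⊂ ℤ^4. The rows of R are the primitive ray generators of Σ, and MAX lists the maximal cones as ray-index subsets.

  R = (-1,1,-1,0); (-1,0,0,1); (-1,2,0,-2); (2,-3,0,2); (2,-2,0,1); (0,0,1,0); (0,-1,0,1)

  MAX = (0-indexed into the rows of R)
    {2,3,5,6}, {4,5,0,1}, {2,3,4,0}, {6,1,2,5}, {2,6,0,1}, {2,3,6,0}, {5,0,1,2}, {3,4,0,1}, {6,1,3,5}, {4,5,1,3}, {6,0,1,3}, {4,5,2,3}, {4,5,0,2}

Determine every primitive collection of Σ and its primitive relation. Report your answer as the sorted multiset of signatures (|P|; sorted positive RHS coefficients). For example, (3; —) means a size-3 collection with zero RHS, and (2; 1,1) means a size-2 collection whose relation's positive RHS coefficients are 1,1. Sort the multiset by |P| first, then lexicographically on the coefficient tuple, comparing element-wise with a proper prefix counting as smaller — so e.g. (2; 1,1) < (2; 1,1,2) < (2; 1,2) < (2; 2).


Minimal non-faces — 5 found among 7 rays, 13 max cones:

  • {4,6}:  v_{4} + v_{6} = v_{3}  ⇒ sig = (2; 1)
  • {1,2,4}:  v_{1} + v_{2} + v_{4} = 0  ⇒ sig = (3; —)
  • {0,5,6}:  v_{0} + v_{5} + v_{6} = v_{1}  ⇒ sig = (3; 1)
  • {1,2,3}:  v_{1} + v_{2} + v_{3} = v_{6}  ⇒ sig = (3; 1)
  • {0,3,5}:  v_{0} + v_{3} + v_{5} = v_{1} + v_{4}  ⇒ sig = (3; 1,1)

Sorted signature multiset PRS(X):
    (2; 1)
    (3; —)
    (3; 1)
    (3; 1)
    (3; 1,1)


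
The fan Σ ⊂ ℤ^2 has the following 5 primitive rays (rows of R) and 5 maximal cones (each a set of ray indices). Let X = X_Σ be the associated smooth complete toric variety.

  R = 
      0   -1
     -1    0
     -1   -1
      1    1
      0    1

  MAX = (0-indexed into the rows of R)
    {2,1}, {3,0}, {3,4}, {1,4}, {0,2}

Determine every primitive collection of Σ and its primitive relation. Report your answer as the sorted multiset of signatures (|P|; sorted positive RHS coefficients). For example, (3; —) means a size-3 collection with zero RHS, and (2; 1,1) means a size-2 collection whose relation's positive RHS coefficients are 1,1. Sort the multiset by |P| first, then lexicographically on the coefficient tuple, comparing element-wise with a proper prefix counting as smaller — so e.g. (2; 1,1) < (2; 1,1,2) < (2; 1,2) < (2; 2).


The 5 primitive collections of Σ (r=5, n=2):

  P={0,4}:  v_{0} + v_{4} = 0  so sig = (2; —)
  P={2,3}:  v_{2} + v_{3} = 0  so sig = (2; —)
  P={0,1}:  v_{0} + v_{1} = v_{2}  so sig = (2; 1)
  P={1,3}:  v_{1} + v_{3} = v_{4}  so sig = (2; 1)
  P={2,4}:  v_{2} + v_{4} = v_{1}  so sig = (2; 1)

Signatures (|P|; sorted positive RHS coefficients), sorted:
{ (2; —) ×2,  (2; 1) ×3 }


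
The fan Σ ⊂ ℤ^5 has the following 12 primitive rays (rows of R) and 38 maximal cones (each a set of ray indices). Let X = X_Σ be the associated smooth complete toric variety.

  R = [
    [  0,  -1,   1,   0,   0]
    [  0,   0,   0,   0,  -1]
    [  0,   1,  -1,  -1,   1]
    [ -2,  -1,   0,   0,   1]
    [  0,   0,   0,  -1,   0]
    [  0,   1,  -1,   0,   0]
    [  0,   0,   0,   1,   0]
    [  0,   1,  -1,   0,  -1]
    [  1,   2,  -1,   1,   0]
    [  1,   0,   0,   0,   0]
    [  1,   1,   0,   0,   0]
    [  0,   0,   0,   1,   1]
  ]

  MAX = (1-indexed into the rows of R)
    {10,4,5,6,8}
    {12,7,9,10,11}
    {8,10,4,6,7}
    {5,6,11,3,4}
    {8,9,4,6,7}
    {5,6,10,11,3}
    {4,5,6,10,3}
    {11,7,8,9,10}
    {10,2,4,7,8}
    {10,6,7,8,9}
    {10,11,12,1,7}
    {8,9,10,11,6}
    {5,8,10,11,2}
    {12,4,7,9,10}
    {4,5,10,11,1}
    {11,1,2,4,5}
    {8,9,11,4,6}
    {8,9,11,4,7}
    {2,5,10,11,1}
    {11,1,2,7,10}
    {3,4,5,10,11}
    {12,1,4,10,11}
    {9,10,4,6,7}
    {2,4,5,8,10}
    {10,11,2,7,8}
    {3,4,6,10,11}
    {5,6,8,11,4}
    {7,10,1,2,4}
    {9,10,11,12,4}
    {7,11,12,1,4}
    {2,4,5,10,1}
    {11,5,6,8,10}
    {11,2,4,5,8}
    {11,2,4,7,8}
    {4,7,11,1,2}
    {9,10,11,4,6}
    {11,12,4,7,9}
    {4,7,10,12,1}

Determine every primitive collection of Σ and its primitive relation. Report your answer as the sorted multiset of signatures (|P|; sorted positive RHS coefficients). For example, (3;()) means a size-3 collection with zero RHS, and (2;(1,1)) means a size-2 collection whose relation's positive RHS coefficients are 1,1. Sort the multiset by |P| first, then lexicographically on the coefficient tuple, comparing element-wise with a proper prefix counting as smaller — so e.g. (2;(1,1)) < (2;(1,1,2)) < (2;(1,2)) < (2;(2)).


Minimal non-faces — 23 found among 12 rays, 38 max cones:

  • {1,6}:  v_{1} + v_{6} = 0  ⇒ sig = (2;())
  • {5,7}:  v_{5} + v_{7} = 0  ⇒ sig = (2;())
  • {1,8}:  v_{1} + v_{8} = v_{2}  ⇒ sig = (2;(1))
  • {2,6}:  v_{2} + v_{6} = v_{8}  ⇒ sig = (2;(1))
  • {2,12}:  v_{2} + v_{12} = v_{7}  ⇒ sig = (2;(1))
  • {1,9}:  v_{1} + v_{9} = v_{7} + v_{11}  ⇒ sig = (2;(1,1))
  • {2,3}:  v_{2} + v_{3} = v_{5} + v_{6}  ⇒ sig = (2;(1,1))
  • {5,9}:  v_{5} + v_{9} = v_{6} + v_{11}  ⇒ sig = (2;(1,1))
  • {8,12}:  v_{8} + v_{12} = v_{6} + v_{7}  ⇒ sig = (2;(1,1))
  • {2,9}:  v_{2} + v_{9} = v_{7} + v_{8} + v_{11}  ⇒ sig = (2;(1,1,1))
  • {5,12}:  v_{5} + v_{12} = v_{4} + v_{10} + v_{11}  ⇒ sig = (2;(1,1,1))
  • {6,12}:  v_{6} + v_{12} = v_{4} + v_{9} + v_{10}  ⇒ sig = (2;(1,1,1))
  • {1,3}:  v_{1} + v_{3} = v_{4} + v_{5} + v_{10} + v_{11}  ⇒ sig = (2;(1,1,1,1))
  • {3,7}:  v_{3} + v_{7} = v_{4} + v_{6} + v_{10} + v_{11}  ⇒ sig = (2;(1,1,1,1))
  • {3,9}:  v_{3} + v_{9} = v_{4} + 2·v_{6} + v_{10} + 2·v_{11}  ⇒ sig = (2;(1,1,2,2))
  • {3,8}:  v_{3} + v_{8} = v_{5} + 2·v_{6}  ⇒ sig = (2;(1,2))
  • {3,12}:  v_{3} + v_{12} = 2·v_{4} + v_{6} + 2·v_{10} + 2·v_{11}  ⇒ sig = (2;(1,2,2,2))
  • {6,7,11}:  v_{6} + v_{7} + v_{11} = v_{9}  ⇒ sig = (3;(1))
  • {2,4,10,11}:  v_{2} + v_{4} + v_{10} + v_{11} = 0  ⇒ sig = (4;())
  • {4,7,10,11}:  v_{4} + v_{7} + v_{10} + v_{11} = v_{12}  ⇒ sig = (4;(1))
  • {4,8,10,11}:  v_{4} + v_{8} + v_{10} + v_{11} = v_{6}  ⇒ sig = (4;(1))
  • {4,8,9,10}:  v_{4} + v_{8} + v_{9} + v_{10} = 2·v_{6} + v_{7}  ⇒ sig = (4;(1,2))
  • {4,5,6,10,11}:  v_{4} + v_{5} + v_{6} + v_{10} + v_{11} = v_{3}  ⇒ sig = (5;(1))

so the primitive-relation signature multiset is
    (2;())
    (2;())
    (2;(1))
    (2;(1))
    (2;(1))
    (2;(1,1))
    (2;(1,1))
    (2;(1,1))
    (2;(1,1))
    (2;(1,1,1))
    (2;(1,1,1))
    (2;(1,1,1))
    (2;(1,1,1,1))
    (2;(1,1,1,1))
    (2;(1,1,2,2))
    (2;(1,2))
    (2;(1,2,2,2))
    (3;(1))
    (4;())
    (4;(1))
    (4;(1))
    (4;(1,2))
    (5;(1))


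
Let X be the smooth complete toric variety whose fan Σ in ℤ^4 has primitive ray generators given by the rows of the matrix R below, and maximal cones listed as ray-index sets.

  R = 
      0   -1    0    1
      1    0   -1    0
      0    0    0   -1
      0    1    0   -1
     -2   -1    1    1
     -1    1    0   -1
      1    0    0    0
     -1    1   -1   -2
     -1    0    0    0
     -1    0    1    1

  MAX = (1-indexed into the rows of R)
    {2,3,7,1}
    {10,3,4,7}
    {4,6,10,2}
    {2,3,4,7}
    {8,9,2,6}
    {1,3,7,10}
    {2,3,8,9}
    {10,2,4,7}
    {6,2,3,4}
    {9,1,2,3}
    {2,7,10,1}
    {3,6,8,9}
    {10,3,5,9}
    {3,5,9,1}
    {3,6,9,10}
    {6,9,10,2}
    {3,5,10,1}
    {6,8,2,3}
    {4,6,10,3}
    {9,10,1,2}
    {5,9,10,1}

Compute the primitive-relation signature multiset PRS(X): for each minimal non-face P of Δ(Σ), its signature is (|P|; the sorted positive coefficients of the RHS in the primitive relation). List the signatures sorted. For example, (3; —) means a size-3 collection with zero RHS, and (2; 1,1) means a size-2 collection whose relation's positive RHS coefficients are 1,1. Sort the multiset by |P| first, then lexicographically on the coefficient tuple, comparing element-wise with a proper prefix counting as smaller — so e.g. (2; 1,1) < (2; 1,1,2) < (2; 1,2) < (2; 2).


Δ(Σ) — 10 vertices, 17 min non-faces:

  P={1,4}:  v_{1} + v_{4} = 0 ; sig = (2; —)
  P={7,9}:  v_{7} + v_{9} = 0 ; sig = (2; —)
  P={1,6}:  v_{1} + v_{6} = v_{9} ; sig = (2; 1)
  P={4,9}:  v_{4} + v_{9} = v_{6} ; sig = (2; 1)
  P={6,7}:  v_{6} + v_{7} = v_{4} ; sig = (2; 1)
  P={2,5}:  v_{2} + v_{5} = v_{1} + v_{9} ; sig = (2; 1,1)
  P={8,10}:  v_{8} + v_{10} = v_{6} + v_{9} ; sig = (2; 1,1)
  P={4,5}:  v_{4} + v_{5} = v_{3} + v_{9} + v_{10} ; sig = (2; 1,1,1)
  P={5,7}:  v_{5} + v_{7} = v_{1} + v_{3} + v_{10} ; sig = (2; 1,1,1)
  P={7,8}:  v_{7} + v_{8} = v_{2} + v_{3} + v_{6} ; sig = (2; 1,1,1)
  P={1,8}:  v_{1} + v_{8} = v_{2} + v_{3} + 2·v_{9} ; sig = (2; 1,1,2)
  P={4,8}:  v_{4} + v_{8} = v_{2} + v_{3} + 2·v_{6} ; sig = (2; 1,1,2)
  P={5,6}:  v_{5} + v_{6} = v_{3} + 2·v_{9} + v_{10} ; sig = (2; 1,1,2)
  P={5,8}:  v_{5} + v_{8} = v_{3} + 3·v_{9} ; sig = (2; 1,3)
  P={2,3,10}:  v_{2} + v_{3} + v_{10} = 0 ; sig = (3; —)
  P={1,3,9,10}:  v_{1} + v_{3} + v_{9} + v_{10} = v_{5} ; sig = (4; 1)
  P={2,3,6,9}:  v_{2} + v_{3} + v_{6} + v_{9} = v_{8} ; sig = (4; 1)

so the primitive-relation signature multiset is
    (2; —)
    (2; —)
    (2; 1)
    (2; 1)
    (2; 1)
    (2; 1,1)
    (2; 1,1)
    (2; 1,1,1)
    (2; 1,1,1)
    (2; 1,1,1)
    (2; 1,1,2)
    (2; 1,1,2)
    (2; 1,1,2)
    (2; 1,3)
    (3; —)
    (4; 1)
    (4; 1)


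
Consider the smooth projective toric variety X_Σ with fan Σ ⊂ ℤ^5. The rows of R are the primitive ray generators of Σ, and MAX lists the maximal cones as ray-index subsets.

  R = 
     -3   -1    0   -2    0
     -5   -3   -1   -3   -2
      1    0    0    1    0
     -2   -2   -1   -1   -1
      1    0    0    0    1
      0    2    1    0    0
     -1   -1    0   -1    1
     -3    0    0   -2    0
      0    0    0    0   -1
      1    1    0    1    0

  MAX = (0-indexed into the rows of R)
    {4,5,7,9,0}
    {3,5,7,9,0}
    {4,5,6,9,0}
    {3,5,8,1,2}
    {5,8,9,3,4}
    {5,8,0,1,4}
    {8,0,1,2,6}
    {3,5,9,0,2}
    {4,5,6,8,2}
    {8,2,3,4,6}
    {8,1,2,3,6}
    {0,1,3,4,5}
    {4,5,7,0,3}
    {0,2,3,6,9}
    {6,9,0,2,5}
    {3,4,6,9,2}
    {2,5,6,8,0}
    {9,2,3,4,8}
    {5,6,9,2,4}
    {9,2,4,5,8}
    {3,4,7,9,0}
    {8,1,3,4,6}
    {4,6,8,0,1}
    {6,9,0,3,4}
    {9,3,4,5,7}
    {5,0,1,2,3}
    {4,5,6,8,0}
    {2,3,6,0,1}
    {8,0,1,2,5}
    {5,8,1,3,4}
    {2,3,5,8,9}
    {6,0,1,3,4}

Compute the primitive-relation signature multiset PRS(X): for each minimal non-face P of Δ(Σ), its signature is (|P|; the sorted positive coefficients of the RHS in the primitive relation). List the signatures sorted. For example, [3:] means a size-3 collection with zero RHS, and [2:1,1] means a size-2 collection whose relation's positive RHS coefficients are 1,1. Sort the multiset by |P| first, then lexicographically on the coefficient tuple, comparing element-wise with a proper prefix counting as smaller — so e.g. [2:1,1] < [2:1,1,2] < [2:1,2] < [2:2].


Primitive collections (14):

  • {2,7}:  v_{2} + v_{7} = v_{0} + v_{9}  so sig = [2:1,1]
  • {6,7}:  v_{6} + v_{7} = 2·v_{0} + v_{4} + v_{9}  so sig = [2:1,1,2]
  • {1,7}:  v_{1} + v_{7} = v_{0} + 3·v_{3} + v_{4} + 2·v_{5}  so sig = [2:1,1,2,3]
  • {1,9}:  v_{1} + v_{9} = 2·v_{3} + v_{5}  so sig = [2:1,2]
  • {7,8}:  v_{7} + v_{8} = 2·v_{3} + v_{4} + 2·v_{5}  so sig = [2:1,2,2]
  • {6,8,9}:  v_{6} + v_{8} + v_{9} = 0  so sig = [3:]
  • {0,2,4}:  v_{0} + v_{2} + v_{4} = v_{6}  so sig = [3:1]
  • {0,3,8}:  v_{0} + v_{3} + v_{8} = v_{1}  so sig = [3:1]
  • {3,5,6}:  v_{3} + v_{5} + v_{6} = v_{0}  so sig = [3:1]
  • {0,8,9}:  v_{0} + v_{8} + v_{9} = v_{3} + v_{5}  so sig = [3:1,1]
  • {1,2,4}:  v_{1} + v_{2} + v_{4} = v_{3} + v_{6} + v_{8}  so sig = [3:1,1,1]
  • {1,5,6}:  v_{1} + v_{5} + v_{6} = 2·v_{0} + v_{8}  so sig = [3:1,2]
  • {2,3,4,5}:  v_{2} + v_{3} + v_{4} + v_{5} = 0  so sig = [4:]
  • {0,3,4,5,9}:  v_{0} + v_{3} + v_{4} + v_{5} + v_{9} = v_{7}  so sig = [5:1]

Sorted signature multiset PRS(X):
[[2:1,1], [2:1,1,2], [2:1,1,2,3], [2:1,2], [2:1,2,2], [3:], [3:1], [3:1], [3:1], [3:1,1], [3:1,1,1], [3:1,2], [4:], [5:1]]


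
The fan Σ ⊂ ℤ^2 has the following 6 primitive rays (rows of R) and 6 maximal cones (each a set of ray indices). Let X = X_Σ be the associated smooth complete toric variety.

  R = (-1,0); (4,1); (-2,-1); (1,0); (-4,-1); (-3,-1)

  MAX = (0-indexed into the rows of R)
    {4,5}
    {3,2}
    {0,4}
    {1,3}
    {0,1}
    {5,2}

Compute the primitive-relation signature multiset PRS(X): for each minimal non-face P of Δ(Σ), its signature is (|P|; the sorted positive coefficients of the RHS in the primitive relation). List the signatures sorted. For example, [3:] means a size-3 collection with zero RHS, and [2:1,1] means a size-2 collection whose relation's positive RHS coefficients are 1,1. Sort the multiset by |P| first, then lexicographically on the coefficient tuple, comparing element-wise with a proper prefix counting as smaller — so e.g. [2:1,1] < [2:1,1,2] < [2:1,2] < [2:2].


9 minimal non-faces of Δ(Σ) (on 6 rays):

  • {0,3}:  v_{0} + v_{3} = 0  so sig = [2:]
  • {1,4}:  v_{1} + v_{4} = 0  so sig = [2:]
  • {0,2}:  v_{0} + v_{2} = v_{5}  so sig = [2:1]
  • {0,5}:  v_{0} + v_{5} = v_{4}  so sig = [2:1]
  • {1,5}:  v_{1} + v_{5} = v_{3}  so sig = [2:1]
  • {3,4}:  v_{3} + v_{4} = v_{5}  so sig = [2:1]
  • {3,5}:  v_{3} + v_{5} = v_{2}  so sig = [2:1]
  • {1,2}:  v_{1} + v_{2} = 2·v_{3}  so sig = [2:2]
  • {2,4}:  v_{2} + v_{4} = 2·v_{5}  so sig = [2:2]

so the primitive-relation signature multiset is
[[2:], [2:], [2:1], [2:1], [2:1], [2:1], [2:1], [2:2], [2:2]]


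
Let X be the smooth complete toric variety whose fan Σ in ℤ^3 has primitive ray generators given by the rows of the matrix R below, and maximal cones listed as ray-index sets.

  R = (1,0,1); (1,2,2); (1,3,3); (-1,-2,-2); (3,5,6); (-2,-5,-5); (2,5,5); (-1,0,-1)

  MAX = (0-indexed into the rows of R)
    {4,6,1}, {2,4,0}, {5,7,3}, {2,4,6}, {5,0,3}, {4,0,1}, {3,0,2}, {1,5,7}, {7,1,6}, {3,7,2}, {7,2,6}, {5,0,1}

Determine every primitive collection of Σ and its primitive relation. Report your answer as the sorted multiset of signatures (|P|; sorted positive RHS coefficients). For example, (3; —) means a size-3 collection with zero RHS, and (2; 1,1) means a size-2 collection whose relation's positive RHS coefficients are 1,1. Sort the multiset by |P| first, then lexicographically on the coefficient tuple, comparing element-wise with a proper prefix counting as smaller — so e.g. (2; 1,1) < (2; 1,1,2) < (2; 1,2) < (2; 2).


Minimal non-faces — 10 found among 8 rays, 12 max cones:

  {0,7}:  v_{0} + v_{7} = 0  so sig = (2; —)
  {1,3}:  v_{1} + v_{3} = 0  so sig = (2; —)
  {5,6}:  v_{5} + v_{6} = 0  so sig = (2; —)
  {0,6}:  v_{0} + v_{6} = v_{4}  so sig = (2; 1)
  {1,2}:  v_{1} + v_{2} = v_{6}  so sig = (2; 1)
  {2,5}:  v_{2} + v_{5} = v_{3}  so sig = (2; 1)
  {3,6}:  v_{3} + v_{6} = v_{2}  so sig = (2; 1)
  {4,5}:  v_{4} + v_{5} = v_{0}  so sig = (2; 1)
  {4,7}:  v_{4} + v_{7} = v_{6}  so sig = (2; 1)
  {3,4}:  v_{3} + v_{4} = v_{0} + v_{2}  so sig = (2; 1,1)

Sorted signature multiset PRS(X):
    |P|=2: 10 collections, coeffs (), (), (), (1), (1), (1), (1), (1), (1), (1,1)


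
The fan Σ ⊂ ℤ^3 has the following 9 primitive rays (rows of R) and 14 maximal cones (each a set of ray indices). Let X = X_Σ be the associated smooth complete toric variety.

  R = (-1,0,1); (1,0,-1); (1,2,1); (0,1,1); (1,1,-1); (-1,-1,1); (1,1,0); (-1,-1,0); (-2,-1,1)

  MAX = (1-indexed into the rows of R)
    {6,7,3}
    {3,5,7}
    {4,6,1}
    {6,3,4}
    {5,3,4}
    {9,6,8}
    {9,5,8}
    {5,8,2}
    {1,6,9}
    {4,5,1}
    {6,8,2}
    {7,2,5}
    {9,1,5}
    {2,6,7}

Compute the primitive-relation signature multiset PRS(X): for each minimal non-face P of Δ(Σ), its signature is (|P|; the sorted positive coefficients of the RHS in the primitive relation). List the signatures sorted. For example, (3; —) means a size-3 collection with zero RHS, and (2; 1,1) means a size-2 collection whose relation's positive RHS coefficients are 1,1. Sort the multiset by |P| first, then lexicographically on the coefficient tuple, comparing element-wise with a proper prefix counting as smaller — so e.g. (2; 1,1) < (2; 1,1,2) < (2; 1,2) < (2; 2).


Δ(Σ) — 9 vertices, 15 min non-faces:

  • {1,2}:  v_{1} + v_{2} = 0 — sig = (2; —)
  • {5,6}:  v_{5} + v_{6} = 0 — sig = (2; —)
  • {7,8}:  v_{7} + v_{8} = 0 — sig = (2; —)
  • {1,7}:  v_{1} + v_{7} = v_{4} — sig = (2; 1)
  • {1,8}:  v_{1} + v_{8} = v_{9} — sig = (2; 1)
  • {2,4}:  v_{2} + v_{4} = v_{7} — sig = (2; 1)
  • {2,9}:  v_{2} + v_{9} = v_{8} — sig = (2; 1)
  • {3,8}:  v_{3} + v_{8} = v_{4} — sig = (2; 1)
  • {4,7}:  v_{4} + v_{7} = v_{3} — sig = (2; 1)
  • {4,8}:  v_{4} + v_{8} = v_{1} — sig = (2; 1)
  • {7,9}:  v_{7} + v_{9} = v_{1} — sig = (2; 1)
  • {3,9}:  v_{3} + v_{9} = v_{1} + v_{4} — sig = (2; 1,1)
  • {1,3}:  v_{1} + v_{3} = 2·v_{4} — sig = (2; 2)
  • {2,3}:  v_{2} + v_{3} = 2·v_{7} — sig = (2; 2)
  • {4,9}:  v_{4} + v_{9} = 2·v_{1} — sig = (2; 2)

so the primitive-relation signature multiset is
{ (2; —) ×3,  (2; 1) ×8,  (2; 1,1),  (2; 2) ×3 }


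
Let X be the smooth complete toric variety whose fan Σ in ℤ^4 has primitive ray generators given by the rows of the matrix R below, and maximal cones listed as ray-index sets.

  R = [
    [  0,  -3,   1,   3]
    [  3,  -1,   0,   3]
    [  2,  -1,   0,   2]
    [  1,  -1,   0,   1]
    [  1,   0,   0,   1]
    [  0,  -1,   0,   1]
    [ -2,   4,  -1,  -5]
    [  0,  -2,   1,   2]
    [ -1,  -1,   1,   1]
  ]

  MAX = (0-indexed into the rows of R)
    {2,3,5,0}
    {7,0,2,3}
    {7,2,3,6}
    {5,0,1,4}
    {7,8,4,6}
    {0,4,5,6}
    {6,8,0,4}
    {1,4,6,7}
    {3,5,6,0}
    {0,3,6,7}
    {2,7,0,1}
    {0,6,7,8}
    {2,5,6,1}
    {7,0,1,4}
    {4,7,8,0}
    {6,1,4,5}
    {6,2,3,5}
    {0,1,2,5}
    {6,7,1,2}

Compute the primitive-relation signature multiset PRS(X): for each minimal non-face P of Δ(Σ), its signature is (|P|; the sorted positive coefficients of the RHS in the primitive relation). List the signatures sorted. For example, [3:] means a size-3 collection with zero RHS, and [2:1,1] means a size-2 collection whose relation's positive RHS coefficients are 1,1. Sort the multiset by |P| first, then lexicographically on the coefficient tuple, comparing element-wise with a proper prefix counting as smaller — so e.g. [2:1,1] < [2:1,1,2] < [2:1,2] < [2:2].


11 minimal non-faces of Δ(Σ) (on 9 rays):

  P = {2,4}:  v_{2} + v_{4} = v_{1}  ⇒ sig = [2:1]
  P = {3,4}:  v_{3} + v_{4} = v_{2}  ⇒ sig = [2:1]
  P = {3,8}:  v_{3} + v_{8} = v_{7}  ⇒ sig = [2:1]
  P = {5,7}:  v_{5} + v_{7} = v_{0}  ⇒ sig = [2:1]
  P = {2,8}:  v_{2} + v_{8} = v_{4} + v_{7}  ⇒ sig = [2:1,1]
  P = {5,8}:  v_{5} + v_{8} = 2·v_{0} + v_{4} + v_{6}  ⇒ sig = [2:1,1,2]
  P = {1,8}:  v_{1} + v_{8} = 2·v_{4} + v_{7}  ⇒ sig = [2:1,2]
  P = {1,3}:  v_{1} + v_{3} = 2·v_{2}  ⇒ sig = [2:2]
  P = {0,2,6}:  v_{0} + v_{2} + v_{6} = 0  ⇒ sig = [3:]
  P = {0,1,6}:  v_{0} + v_{1} + v_{6} = v_{4}  ⇒ sig = [3:1]
  P = {0,4,6,7}:  v_{0} + v_{4} + v_{6} + v_{7} = v_{8}  ⇒ sig = [4:1]

Hence PRS(X_Σ) =
[[2:1], [2:1], [2:1], [2:1], [2:1,1], [2:1,1,2], [2:1,2], [2:2], [3:], [3:1], [4:1]]


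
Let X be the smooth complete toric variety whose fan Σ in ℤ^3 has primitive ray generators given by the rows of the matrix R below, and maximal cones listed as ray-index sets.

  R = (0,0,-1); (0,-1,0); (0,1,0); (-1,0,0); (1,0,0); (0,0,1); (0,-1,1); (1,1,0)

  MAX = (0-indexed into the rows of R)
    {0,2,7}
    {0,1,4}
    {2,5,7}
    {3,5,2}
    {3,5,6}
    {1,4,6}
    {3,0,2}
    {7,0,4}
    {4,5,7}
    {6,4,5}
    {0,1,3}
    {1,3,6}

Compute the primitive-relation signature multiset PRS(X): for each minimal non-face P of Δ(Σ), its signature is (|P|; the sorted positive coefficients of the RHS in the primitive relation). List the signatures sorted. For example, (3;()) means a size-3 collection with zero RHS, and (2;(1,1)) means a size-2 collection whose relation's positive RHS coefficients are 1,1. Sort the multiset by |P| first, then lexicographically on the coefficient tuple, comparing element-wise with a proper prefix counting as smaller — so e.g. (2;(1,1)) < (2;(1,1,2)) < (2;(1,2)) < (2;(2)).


10 collections generate NE(X_Σ); each relation:

  P={0,5}:  v_{0} + v_{5} = 0 ; sig = (2;())
  P={1,2}:  v_{1} + v_{2} = 0 ; sig = (2;())
  P={3,4}:  v_{3} + v_{4} = 0 ; sig = (2;())
  P={0,6}:  v_{0} + v_{6} = v_{1} ; sig = (2;(1))
  P={1,5}:  v_{1} + v_{5} = v_{6} ; sig = (2;(1))
  P={1,7}:  v_{1} + v_{7} = v_{4} ; sig = (2;(1))
  P={2,4}:  v_{2} + v_{4} = v_{7} ; sig = (2;(1))
  P={2,6}:  v_{2} + v_{6} = v_{5} ; sig = (2;(1))
  P={3,7}:  v_{3} + v_{7} = v_{2} ; sig = (2;(1))
  P={6,7}:  v_{6} + v_{7} = v_{4} + v_{5} ; sig = (2;(1,1))

Sorted signature multiset PRS(X):
    |P|=2: 10 collections, coeffs (), (), (), (1), (1), (1), (1), (1), (1), (1,1)
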